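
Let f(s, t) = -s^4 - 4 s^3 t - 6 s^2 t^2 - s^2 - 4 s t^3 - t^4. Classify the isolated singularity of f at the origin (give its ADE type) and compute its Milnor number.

Type A_3, Milnor number mu = 3.

The Hessian of f at 0 is [[-2, 0], [0, 0]] with rank 1, so corank 1. A Groebner basis of the Jacobian ideal J(f) in C{s,t} is {t^3, s}; counting standard monomials gives mu = 3. Corank 1: A-series; mu = 3 gives A_3.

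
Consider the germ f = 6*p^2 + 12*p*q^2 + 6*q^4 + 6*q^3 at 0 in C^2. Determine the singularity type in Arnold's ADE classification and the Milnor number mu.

Type A_{2}, Milnor number mu = 2.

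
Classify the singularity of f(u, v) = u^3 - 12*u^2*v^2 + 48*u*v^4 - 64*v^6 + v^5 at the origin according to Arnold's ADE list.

The Hessian of f at 0 is [[0, 0], [0, 0]] with rank 0, so corank 2. A Groebner basis of the Jacobian ideal J(f) in C{u,v} is {v^4, u^3, -u^2/8 + u*v^2}; counting standard monomials gives mu = 8. Corank 2; j^3 = u^3 is a perfect cube, so E-series; the 5-jet and mu = 8 give E_8.

E_{8}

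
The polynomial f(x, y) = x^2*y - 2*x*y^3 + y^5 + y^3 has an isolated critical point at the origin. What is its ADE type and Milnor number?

Type D_4, Milnor number mu = 4.

The Hessian of f at 0 has rank 0. Corank 2; j^3 = y*(x^2 + y^2) splits into three distinct lines over C (the quadratic factor has nonzero discriminant), so D_4.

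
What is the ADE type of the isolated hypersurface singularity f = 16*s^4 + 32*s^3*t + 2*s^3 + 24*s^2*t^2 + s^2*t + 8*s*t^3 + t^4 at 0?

D_{5}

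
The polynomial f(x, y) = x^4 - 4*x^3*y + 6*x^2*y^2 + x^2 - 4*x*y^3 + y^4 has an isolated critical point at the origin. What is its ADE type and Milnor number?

The Hessian of f at 0 is [[2, 0], [0, 0]] with rank 1, so corank 1. A Groebner basis of the Jacobian ideal J(f) in C{x,y} is {y^3, x}; counting standard monomials gives mu = 3. Corank 1: A-series; mu = 3 gives A_3.

Type A3, Milnor number mu = 3.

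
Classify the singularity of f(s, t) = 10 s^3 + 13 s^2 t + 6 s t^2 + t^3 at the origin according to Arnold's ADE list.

The Hessian of f at 0 is [[0, 0], [0, 0]] with rank 0, so corank 2. A Groebner basis of the Jacobian ideal J(f) in C{s,t} is {t^3, s^2 - 3*t^2/11, s*t + 6*t^2/11}; counting standard monomials gives mu = 4. Corank 2; j^3 = (2*s + t)*(5*s^2 + 4*s*t + t^2) splits into three distinct lines over C (the quadratic factor has nonzero discriminant), so D_4.

D4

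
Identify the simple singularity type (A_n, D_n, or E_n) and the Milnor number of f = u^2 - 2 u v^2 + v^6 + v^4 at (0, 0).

Type A5, Milnor number mu = 5.

The Hessian of f at 0 is [[2, 0], [0, 0]] with rank 1, so corank 1. A Groebner basis of the Jacobian ideal J(f) in C{u,v} is {u^3, u^2*v, -u + v^2}; counting standard monomials gives mu = 5. Corank 1: A-series; mu = 5 gives A_5.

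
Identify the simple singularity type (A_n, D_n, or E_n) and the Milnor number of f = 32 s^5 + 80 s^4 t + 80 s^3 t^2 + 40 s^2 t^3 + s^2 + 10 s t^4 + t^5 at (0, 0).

The Hessian of f at 0 has rank 1. Corank 1: A-series; mu = 4 gives A_4.

Type A_4, Milnor number mu = 4.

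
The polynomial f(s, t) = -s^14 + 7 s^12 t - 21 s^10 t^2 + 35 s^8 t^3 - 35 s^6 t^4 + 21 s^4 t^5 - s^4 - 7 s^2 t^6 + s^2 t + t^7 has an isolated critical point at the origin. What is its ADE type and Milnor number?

Type D_8, Milnor number mu = 8.

The Hessian of f at 0 is [[0, 0], [0, 0]] with rank 0, so corank 2. A Groebner basis of the Jacobian ideal J(f) in C{s,t} is {s^2/7 + t^6, s^3, s*t}; counting standard monomials gives mu = 8. Corank 2; j^3 = s^2*t has shape L^2 M (L != M), so D-series; mu = 8 gives D_8.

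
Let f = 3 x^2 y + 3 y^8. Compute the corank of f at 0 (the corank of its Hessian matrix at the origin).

The Hessian at 0 is [[0, 0], [0, 0]] of rank 0; hence corank 2.

2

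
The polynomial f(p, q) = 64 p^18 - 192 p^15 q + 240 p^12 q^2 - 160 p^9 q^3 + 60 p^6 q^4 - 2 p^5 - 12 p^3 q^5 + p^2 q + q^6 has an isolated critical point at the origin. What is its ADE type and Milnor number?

The Hessian of f at 0 has rank 0. Corank 2; j^3 = p^2*q has shape L^2 M (L != M), so D-series; mu = 7 gives D_7.

Type D_7, Milnor number mu = 7.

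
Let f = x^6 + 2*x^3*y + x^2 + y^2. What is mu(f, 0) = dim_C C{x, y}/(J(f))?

1

The Hessian of f at 0 is [[2, 0], [0, 2]] with rank 2, so corank 0. A Groebner basis of the Jacobian ideal J(f) in C{x,y} is {x, y}; counting standard monomials gives mu = 1. Corank 0: nondegenerate Morse point, so A_1.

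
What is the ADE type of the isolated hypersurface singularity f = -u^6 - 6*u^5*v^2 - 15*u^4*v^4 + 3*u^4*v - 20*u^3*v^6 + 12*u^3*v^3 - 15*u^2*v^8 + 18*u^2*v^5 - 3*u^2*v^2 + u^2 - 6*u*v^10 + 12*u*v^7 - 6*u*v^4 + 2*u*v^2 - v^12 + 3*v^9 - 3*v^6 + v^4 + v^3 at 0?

The Hessian of f at 0 is [[2, 0], [0, 0]] with rank 1, so corank 1. A Groebner basis of the Jacobian ideal J(f) in C{u,v} is {v^2, u}; counting standard monomials gives mu = 2. Corank 1: A-series; mu = 2 gives A_2.

A_{2}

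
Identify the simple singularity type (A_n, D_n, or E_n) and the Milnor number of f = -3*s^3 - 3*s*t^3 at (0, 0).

Type E7, Milnor number mu = 7.

The Hessian of f at 0 has rank 0. Corank 2; j^3 = -3*s^3 is a perfect cube, so E-series; the 4-jet and mu = 7 give E_7.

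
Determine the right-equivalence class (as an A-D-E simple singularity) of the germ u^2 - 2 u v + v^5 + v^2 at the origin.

The Hessian of f at 0 has rank 1. Corank 1: A-series; mu = 4 gives A_4.

A4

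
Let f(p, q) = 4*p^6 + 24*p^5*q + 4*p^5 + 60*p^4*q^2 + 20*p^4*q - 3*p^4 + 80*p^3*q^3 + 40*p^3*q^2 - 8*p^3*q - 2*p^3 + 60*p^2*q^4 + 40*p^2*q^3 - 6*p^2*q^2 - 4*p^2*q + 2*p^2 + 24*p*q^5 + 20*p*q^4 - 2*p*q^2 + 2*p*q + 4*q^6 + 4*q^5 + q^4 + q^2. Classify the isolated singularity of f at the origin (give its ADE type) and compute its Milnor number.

Type A_{1}, Milnor number mu = 1.

The Hessian of f at 0 is [[4, 2], [2, 2]] with rank 2, so corank 0. A Groebner basis of the Jacobian ideal J(f) in C{p,q} is {p, q}; counting standard monomials gives mu = 1. Corank 0: nondegenerate Morse point, so A_1.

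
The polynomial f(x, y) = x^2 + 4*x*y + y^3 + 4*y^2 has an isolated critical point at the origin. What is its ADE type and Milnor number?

Type A_{2}, Milnor number mu = 2.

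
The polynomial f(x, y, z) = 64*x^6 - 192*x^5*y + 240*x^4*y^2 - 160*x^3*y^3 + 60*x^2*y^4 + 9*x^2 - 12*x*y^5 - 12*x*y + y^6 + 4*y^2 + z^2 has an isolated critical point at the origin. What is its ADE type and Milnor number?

Type A_{5}, Milnor number mu = 5.

The Hessian of f at 0 has rank 2. Corank 1: A-series; mu = 5 gives A_5.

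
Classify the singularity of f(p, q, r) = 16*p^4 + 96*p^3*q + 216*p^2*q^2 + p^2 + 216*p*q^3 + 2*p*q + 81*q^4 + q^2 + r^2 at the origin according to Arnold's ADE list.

A_{3}

The Hessian of f at 0 has rank 2. Corank 1: A-series; mu = 3 gives A_3.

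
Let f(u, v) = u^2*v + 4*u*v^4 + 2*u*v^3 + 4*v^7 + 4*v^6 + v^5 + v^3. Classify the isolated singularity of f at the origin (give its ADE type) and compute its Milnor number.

Type D_{4}, Milnor number mu = 4.

The Hessian of f at 0 is [[0, 0], [0, 0]] with rank 0, so corank 2. A Groebner basis of the Jacobian ideal J(f) in C{u,v} is {v^3, u^2 + 3*v^2, u*v}; counting standard monomials gives mu = 4. Corank 2; j^3 = v*(u^2 + v^2) splits into three distinct lines over C (the quadratic factor has nonzero discriminant), so D_4.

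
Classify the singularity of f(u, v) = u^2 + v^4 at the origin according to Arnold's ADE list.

A3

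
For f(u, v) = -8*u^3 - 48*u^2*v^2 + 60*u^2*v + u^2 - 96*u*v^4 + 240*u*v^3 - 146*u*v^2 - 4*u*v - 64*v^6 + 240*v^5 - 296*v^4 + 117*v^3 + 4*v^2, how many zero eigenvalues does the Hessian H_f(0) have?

1

Hessian at 0 has rank 1.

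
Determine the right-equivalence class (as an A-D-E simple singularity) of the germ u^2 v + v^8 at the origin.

D_9

The Hessian of f at 0 has rank 0. Corank 2; j^3 = u^2*v has shape L^2 M (L != M), so D-series; mu = 9 gives D_9.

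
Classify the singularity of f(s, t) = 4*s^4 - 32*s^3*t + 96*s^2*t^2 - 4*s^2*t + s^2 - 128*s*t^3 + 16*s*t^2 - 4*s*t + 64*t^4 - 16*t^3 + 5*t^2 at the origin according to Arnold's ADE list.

A1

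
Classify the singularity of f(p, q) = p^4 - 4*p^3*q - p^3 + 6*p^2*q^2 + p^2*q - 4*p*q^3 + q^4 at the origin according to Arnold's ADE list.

The Hessian of f at 0 has rank 0. Corank 2; j^3 = -p^2*(p - q) has shape L^2 M (L != M), so D-series; mu = 5 gives D_5.

D_5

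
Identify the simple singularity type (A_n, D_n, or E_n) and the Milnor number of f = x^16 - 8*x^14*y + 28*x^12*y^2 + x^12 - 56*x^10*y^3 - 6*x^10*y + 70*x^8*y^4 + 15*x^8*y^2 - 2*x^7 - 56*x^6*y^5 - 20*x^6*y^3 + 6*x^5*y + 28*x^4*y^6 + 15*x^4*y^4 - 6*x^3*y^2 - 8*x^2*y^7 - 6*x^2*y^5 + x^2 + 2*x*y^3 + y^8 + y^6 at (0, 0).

Type A_7, Milnor number mu = 7.

The Hessian of f at 0 has rank 1. Corank 1: A-series; mu = 7 gives A_7.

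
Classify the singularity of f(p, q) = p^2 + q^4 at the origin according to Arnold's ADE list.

The Hessian of f at 0 is [[2, 0], [0, 0]] with rank 1, so corank 1. A Groebner basis of the Jacobian ideal J(f) in C{p,q} is {q^3, p}; counting standard monomials gives mu = 3. Corank 1: A-series; mu = 3 gives A_3.

A_3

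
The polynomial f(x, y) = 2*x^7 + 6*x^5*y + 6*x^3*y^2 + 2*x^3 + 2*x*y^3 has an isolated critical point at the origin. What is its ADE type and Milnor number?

The Hessian of f at 0 is [[0, 0], [0, 0]] with rank 0, so corank 2. A Groebner basis of the Jacobian ideal J(f) in C{x,y} is {x^3, x*y^2, 3*x^2 + y^3}; counting standard monomials gives mu = 7. Corank 2; j^3 = 2*x^3 is a perfect cube, so E-series; the 4-jet and mu = 7 give E_7.

Type E_{7}, Milnor number mu = 7.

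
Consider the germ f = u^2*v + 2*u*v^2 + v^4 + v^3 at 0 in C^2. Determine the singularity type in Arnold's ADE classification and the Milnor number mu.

Type D_5, Milnor number mu = 5.

The Hessian of f at 0 has rank 0. Corank 2; j^3 = v*(u + v)^2 has shape L^2 M (L != M), so D-series; mu = 5 gives D_5.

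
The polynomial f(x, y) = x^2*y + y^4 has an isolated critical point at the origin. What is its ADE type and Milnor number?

Type D_{5}, Milnor number mu = 5.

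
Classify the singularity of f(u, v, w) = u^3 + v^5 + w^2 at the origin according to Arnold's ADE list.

The Hessian of f at 0 is [[0, 0, 0], [0, 0, 0], [0, 0, 2]] with rank 1, so corank 2. A Groebner basis of the Jacobian ideal J(f) in C{u,v,w} is {v^4, u^2, w}; counting standard monomials gives mu = 8. Corank 2; j^3 = u^3 is a perfect cube, so E-series; the 5-jet and mu = 8 give E_8.

E8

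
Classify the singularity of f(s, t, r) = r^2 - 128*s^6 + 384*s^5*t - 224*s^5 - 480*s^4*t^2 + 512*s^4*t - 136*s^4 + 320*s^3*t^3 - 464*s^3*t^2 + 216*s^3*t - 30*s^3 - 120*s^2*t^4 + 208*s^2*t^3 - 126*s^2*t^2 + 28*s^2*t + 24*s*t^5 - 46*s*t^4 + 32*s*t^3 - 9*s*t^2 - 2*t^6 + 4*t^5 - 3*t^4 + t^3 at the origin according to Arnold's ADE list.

The Hessian of f at 0 has rank 1. Corank 2; j^3 = -(3*s - t)*(10*s^2 - 6*s*t + t^2) splits into three distinct lines over C (the quadratic factor has nonzero discriminant), so D_4.

D4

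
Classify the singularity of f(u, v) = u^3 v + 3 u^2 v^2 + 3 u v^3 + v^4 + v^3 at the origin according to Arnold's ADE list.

E7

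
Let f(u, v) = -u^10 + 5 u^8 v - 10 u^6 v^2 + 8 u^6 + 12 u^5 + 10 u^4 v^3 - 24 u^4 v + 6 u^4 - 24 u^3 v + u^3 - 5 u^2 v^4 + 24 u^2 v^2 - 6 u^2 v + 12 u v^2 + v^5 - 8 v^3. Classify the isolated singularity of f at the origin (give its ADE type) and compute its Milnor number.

The Hessian of f at 0 is [[0, 0], [0, 0]] with rank 0, so corank 2. A Groebner basis of the Jacobian ideal J(f) in C{u,v} is {-u^2/128 + u*v^3 - u*v^2/8 + u*v/32 + v^3/4 - v^2/32, v^4, u^3 + 3*u^2/4 - 3*u*v - 8*v^3 + 3*v^2, u^2*v + u^2/8 - 2*u*v^2 - u*v/2 + v^2/2}; counting standard monomials gives mu = 8. Corank 2; j^3 = (u - 2*v)^3 is a perfect cube, so E-series; the 5-jet and mu = 8 give E_8.

Type E8, Milnor number mu = 8.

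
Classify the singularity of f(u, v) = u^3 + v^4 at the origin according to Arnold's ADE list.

The Hessian of f at 0 has rank 0. Corank 2; j^3 = u^3 is a perfect cube, so E-series; the 4-jet and mu = 6 give E_6.

E_{6}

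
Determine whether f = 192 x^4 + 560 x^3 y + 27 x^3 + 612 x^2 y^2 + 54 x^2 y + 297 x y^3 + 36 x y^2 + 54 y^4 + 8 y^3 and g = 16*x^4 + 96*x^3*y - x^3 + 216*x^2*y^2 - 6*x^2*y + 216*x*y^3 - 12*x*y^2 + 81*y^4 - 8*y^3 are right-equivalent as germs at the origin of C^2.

No.

The Hessian of f at 0 is [[0, 0], [0, 0]] with rank 0, so corank 2. A Groebner basis of the Jacobian ideal J(f) in C{x,y} is {19683*x^2/16 + 6561*x*y/4 + y^4 + 27*y^3/16 + 2187*y^2/4, x^3 + 459*x^2/8 + 153*x*y/2 + 3*y^3/8 + 51*y^2/2, x^2*y - 891*x^2/16 - 297*x*y/4 - 25*y^3/48 - 99*y^2/4, 81*x^2/2 + x*y^2 + 54*x*y + 13*y^3/18 + 18*y^2}; counting standard monomials gives mu = 7. Corank 2; j^3 = (3*x + 2*y)^3 is a perfect cube, so E-series; the 4-jet and mu = 7 give E_7. The Hessian of g at 0 is [[0, 0], [0, 0]] with rank 0, so corank 2. A Groebner basis of the Jacobian ideal J(g) in C{x,y} is {y^4, x*y^2 + 11*y^3/6, x^2 + 4*x*y + 4*y^2}; counting standard monomials gives mu = 6. Corank 2; j^3 = -(x + 2*y)^3 is a perfect cube, so E-series; the 4-jet and mu = 6 give E_6. f is E_7 but g is E_6, hence not right-equivalent.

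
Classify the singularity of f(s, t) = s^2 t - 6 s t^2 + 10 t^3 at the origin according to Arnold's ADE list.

D_4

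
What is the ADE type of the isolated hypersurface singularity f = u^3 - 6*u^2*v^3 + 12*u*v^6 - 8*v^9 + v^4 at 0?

The Hessian of f at 0 has rank 0. Corank 2; j^3 = u^3 is a perfect cube, so E-series; the 4-jet and mu = 6 give E_6.

E6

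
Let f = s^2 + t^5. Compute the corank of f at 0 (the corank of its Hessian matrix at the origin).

1

The Hessian at 0 is [[2, 0], [0, 0]] of rank 1; hence corank 1.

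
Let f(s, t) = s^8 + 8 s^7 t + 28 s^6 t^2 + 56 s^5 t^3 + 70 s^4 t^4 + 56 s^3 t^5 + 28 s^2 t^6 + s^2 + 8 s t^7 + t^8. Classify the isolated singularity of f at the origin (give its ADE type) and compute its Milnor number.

The Hessian of f at 0 is [[2, 0], [0, 0]] with rank 1, so corank 1. A Groebner basis of the Jacobian ideal J(f) in C{s,t} is {t^7, s}; counting standard monomials gives mu = 7. Corank 1: A-series; mu = 7 gives A_7.

Type A_7, Milnor number mu = 7.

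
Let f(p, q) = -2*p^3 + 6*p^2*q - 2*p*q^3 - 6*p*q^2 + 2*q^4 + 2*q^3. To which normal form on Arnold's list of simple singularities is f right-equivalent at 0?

The Hessian of f at 0 has rank 0. Corank 2; j^3 = -2*(p - q)^3 is a perfect cube, so E-series; the 4-jet and mu = 7 give E_7.

E_7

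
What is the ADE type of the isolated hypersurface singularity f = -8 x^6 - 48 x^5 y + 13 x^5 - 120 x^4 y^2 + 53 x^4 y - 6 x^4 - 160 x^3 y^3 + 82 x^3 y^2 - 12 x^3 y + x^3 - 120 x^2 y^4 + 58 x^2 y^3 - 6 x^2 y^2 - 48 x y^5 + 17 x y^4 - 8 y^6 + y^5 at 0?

E_{8}

The Hessian of f at 0 has rank 0. Corank 2; j^3 = x^3 is a perfect cube, so E-series; the 5-jet and mu = 8 give E_8.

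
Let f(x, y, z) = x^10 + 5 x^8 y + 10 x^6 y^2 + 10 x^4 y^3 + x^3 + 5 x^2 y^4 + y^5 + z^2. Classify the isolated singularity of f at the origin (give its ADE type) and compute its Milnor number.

Type E8, Milnor number mu = 8.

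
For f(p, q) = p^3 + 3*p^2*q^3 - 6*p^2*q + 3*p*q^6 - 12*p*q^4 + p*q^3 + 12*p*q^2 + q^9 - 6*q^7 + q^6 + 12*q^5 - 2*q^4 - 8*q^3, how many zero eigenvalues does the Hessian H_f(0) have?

2

The Hessian at 0 is [[0, 0], [0, 0]] of rank 0; hence corank 2.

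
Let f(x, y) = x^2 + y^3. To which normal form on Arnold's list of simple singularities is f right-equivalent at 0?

A_2

The Hessian of f at 0 has rank 1. Corank 1: A-series; mu = 2 gives A_2.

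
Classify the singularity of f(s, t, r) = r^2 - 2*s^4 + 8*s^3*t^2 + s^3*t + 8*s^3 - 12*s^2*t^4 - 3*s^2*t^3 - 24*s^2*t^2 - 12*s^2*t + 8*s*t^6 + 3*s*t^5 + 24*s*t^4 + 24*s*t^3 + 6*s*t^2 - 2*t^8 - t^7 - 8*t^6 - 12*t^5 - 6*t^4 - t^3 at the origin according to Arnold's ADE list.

E_7

The Hessian of f at 0 is [[0, 0, 0], [0, 0, 0], [0, 0, 2]] with rank 1, so corank 2. A Groebner basis of the Jacobian ideal J(f) in C{s,t,r} is {-768*s^2/703 + 768*s*t/703 + t^4 + 8*t^3/703 - 192*t^2/703, s^3 - 564*s^2/703 + 564*s*t/703 - 82*t^3/703 - 141*t^2/703, s^2*t - 744*s^2/703 + 744*s*t/703 - 168*t^3/703 - 186*t^2/703, -736*s^2/703 + s*t^2 + 736*s*t/703 - 2063*t^3/4218 - 184*t^2/703, r}; counting standard monomials gives mu = 7. Corank 2; j^3 = (2*s - t)^3 is a perfect cube, so E-series; the 4-jet and mu = 7 give E_7.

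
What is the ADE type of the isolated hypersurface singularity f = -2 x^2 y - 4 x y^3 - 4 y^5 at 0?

D_6

The Hessian of f at 0 is [[0, 0], [0, 0]] with rank 0, so corank 2. A Groebner basis of the Jacobian ideal J(f) in C{x,y} is {x^3, x^2*y, -x^2/4 + x*y^2, x*y + y^3}; counting standard monomials gives mu = 6. Corank 2; j^3 = -2*x^2*y has shape L^2 M (L != M), so D-series; mu = 6 gives D_6.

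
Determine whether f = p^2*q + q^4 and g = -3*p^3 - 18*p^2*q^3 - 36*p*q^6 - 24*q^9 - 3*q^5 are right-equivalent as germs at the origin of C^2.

No.

The Hessian of f at 0 is [[0, 0], [0, 0]] with rank 0, so corank 2. A Groebner basis of the Jacobian ideal J(f) in C{p,q} is {p^3, p^2/4 + q^3, p*q}; counting standard monomials gives mu = 5. Corank 2; j^3 = p^2*q has shape L^2 M (L != M), so D-series; mu = 5 gives D_5. The Hessian of g at 0 is [[0, 0], [0, 0]] with rank 0, so corank 2. A Groebner basis of the Jacobian ideal J(g) in C{p,q} is {p^2/4 + p*q^3, q^4, p^3, p^2*q}; counting standard monomials gives mu = 8. Corank 2; j^3 = -3*p^3 is a perfect cube, so E-series; the 5-jet and mu = 8 give E_8. f is D_5 but g is E_8, hence not right-equivalent.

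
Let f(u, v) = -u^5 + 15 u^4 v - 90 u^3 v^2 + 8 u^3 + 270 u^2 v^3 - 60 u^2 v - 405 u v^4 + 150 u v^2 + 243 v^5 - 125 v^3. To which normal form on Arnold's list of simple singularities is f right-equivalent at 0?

E_{8}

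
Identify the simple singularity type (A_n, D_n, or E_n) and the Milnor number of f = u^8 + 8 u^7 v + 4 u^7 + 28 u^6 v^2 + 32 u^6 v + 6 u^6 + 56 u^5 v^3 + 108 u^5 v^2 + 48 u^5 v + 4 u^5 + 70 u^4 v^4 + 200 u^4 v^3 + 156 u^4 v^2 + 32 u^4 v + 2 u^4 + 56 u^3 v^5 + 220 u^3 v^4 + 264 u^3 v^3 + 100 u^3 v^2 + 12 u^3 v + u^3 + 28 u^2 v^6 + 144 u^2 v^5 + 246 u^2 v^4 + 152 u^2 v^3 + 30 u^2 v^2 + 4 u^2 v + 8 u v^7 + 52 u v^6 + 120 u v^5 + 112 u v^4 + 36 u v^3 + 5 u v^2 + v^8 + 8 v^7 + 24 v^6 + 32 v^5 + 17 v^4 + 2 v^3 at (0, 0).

Type D_{5}, Milnor number mu = 5.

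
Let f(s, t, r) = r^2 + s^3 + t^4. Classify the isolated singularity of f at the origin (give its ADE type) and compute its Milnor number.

Type E_{6}, Milnor number mu = 6.

The Hessian of f at 0 is [[0, 0, 0], [0, 0, 0], [0, 0, 2]] with rank 1, so corank 2. A Groebner basis of the Jacobian ideal J(f) in C{s,t,r} is {t^3, s^2, r}; counting standard monomials gives mu = 6. Corank 2; j^3 = s^3 is a perfect cube, so E-series; the 4-jet and mu = 6 give E_6.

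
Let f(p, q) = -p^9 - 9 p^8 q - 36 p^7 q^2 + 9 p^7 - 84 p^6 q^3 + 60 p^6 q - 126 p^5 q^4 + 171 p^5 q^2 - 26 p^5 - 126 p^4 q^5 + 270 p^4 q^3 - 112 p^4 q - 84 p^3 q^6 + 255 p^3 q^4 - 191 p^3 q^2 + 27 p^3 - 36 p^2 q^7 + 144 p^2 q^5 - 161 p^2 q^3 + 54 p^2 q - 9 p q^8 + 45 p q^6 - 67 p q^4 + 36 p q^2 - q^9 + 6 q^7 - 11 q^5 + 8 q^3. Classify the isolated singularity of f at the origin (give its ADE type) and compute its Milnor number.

The Hessian of f at 0 has rank 0. Corank 2; j^3 = (3*p + 2*q)^3 is a perfect cube, so E-series; the 5-jet and mu = 8 give E_8.

Type E8, Milnor number mu = 8.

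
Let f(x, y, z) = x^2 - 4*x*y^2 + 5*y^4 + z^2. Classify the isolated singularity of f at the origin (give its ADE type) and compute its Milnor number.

Type A_3, Milnor number mu = 3.

The Hessian of f at 0 has rank 2. Corank 1: A-series; mu = 3 gives A_3.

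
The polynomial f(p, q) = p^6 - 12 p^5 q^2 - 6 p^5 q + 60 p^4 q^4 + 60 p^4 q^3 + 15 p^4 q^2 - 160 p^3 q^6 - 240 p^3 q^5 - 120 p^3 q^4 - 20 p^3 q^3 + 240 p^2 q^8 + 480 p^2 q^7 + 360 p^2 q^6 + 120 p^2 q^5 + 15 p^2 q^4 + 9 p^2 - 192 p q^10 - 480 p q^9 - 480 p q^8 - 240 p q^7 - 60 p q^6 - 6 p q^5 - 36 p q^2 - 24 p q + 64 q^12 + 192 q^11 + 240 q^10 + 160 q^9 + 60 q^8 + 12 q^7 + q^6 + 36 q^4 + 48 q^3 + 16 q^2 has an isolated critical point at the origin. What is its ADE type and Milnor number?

Type A_5, Milnor number mu = 5.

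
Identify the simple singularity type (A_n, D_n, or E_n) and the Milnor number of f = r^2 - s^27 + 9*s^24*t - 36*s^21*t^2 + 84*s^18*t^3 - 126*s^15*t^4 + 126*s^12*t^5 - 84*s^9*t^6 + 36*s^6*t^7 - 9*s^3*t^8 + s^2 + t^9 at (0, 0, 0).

The Hessian of f at 0 has rank 2. Corank 1: A-series; mu = 8 gives A_8.

Type A_8, Milnor number mu = 8.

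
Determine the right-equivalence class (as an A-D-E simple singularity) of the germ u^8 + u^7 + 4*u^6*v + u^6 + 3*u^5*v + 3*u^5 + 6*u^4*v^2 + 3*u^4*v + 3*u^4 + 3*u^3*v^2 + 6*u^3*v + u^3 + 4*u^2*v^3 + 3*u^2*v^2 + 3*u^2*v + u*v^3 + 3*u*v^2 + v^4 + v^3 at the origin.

E_{7}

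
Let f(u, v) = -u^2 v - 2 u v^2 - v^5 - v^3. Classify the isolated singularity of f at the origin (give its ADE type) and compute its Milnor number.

The Hessian of f at 0 has rank 0. Corank 2; j^3 = -v*(u + v)^2 has shape L^2 M (L != M), so D-series; mu = 6 gives D_6.

Type D_6, Milnor number mu = 6.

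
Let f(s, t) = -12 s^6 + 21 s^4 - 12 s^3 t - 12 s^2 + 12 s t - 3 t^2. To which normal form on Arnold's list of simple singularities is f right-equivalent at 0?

The Hessian of f at 0 is [[-24, 12], [12, -6]] with rank 1, so corank 1. A Groebner basis of the Jacobian ideal J(f) in C{s,t} is {t^3, s - t/2}; counting standard monomials gives mu = 3. Corank 1: A-series; mu = 3 gives A_3.

A3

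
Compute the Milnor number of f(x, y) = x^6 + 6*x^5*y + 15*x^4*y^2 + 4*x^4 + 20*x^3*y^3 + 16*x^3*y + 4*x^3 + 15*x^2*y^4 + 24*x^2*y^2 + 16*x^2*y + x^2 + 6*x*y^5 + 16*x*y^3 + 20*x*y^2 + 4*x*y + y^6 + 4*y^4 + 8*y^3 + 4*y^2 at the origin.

The Hessian of f at 0 is [[2, 4], [4, 8]] with rank 1, so corank 1. A Groebner basis of the Jacobian ideal J(f) in C{x,y} is {x*y^2 - 4*x*y + 3*x/4 - 13*y^2/2 + 3*y/2, 5*x*y/2 - x/2 + y^3 + 4*y^2 - y, x^2 + 2*x*y + x/2 + y^2 + y}; counting standard monomials gives mu = 5. Corank 1: A-series; mu = 5 gives A_5.

5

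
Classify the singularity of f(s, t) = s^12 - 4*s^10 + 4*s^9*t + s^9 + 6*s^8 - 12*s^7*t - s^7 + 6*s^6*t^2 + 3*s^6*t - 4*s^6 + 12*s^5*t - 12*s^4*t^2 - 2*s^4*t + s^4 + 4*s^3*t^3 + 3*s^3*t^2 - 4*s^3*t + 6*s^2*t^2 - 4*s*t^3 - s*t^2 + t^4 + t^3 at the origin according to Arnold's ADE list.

The Hessian of f at 0 has rank 0. Corank 2; j^3 = -t^2*(s - t) has shape L^2 M (L != M), so D-series; mu = 5 gives D_5.

D_5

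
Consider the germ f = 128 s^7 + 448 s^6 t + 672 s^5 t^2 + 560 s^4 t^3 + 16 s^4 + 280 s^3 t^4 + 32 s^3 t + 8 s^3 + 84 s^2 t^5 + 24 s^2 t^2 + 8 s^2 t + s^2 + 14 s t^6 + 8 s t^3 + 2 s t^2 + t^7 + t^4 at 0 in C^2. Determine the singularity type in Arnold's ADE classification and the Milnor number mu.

Type A_6, Milnor number mu = 6.

The Hessian of f at 0 has rank 1. Corank 1: A-series; mu = 6 gives A_6.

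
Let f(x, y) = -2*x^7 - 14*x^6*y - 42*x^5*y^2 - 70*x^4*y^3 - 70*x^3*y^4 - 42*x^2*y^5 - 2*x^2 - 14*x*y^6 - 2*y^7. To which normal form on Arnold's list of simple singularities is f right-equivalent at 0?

The Hessian of f at 0 is [[-4, 0], [0, 0]] with rank 1, so corank 1. A Groebner basis of the Jacobian ideal J(f) in C{x,y} is {y^6, x}; counting standard monomials gives mu = 6. Corank 1: A-series; mu = 6 gives A_6.

A_{6}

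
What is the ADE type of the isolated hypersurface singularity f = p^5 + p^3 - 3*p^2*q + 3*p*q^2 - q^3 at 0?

E_8

The Hessian of f at 0 has rank 0. Corank 2; j^3 = (p - q)^3 is a perfect cube, so E-series; the 5-jet and mu = 8 give E_8.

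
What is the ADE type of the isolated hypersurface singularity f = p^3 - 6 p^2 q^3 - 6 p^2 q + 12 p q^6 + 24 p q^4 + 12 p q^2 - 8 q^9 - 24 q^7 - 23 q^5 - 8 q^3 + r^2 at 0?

The Hessian of f at 0 has rank 1. Corank 2; j^3 = (p - 2*q)^3 is a perfect cube, so E-series; the 5-jet and mu = 8 give E_8.

E8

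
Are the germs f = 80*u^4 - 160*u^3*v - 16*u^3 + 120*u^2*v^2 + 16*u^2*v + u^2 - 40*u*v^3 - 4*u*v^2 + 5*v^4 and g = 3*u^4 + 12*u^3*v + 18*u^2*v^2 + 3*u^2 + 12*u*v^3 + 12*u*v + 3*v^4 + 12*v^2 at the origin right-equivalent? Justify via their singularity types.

The Hessian of f at 0 has rank 1. Corank 1: A-series; mu = 3 gives A_3. The Hessian of g at 0 has rank 1. Corank 1: A-series; mu = 3 gives A_3. Both have type A_3, hence right-equivalent.

Yes.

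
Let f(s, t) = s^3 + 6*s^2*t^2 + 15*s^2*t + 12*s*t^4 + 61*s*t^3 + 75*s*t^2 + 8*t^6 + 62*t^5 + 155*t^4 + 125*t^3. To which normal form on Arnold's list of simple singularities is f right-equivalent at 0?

The Hessian of f at 0 is [[0, 0], [0, 0]] with rank 0, so corank 2. A Groebner basis of the Jacobian ideal J(f) in C{s,t} is {-s^2/4 - 5*s*t/2 + t^4 - t^3/12 - 25*t^2/4, s^3 + 145*s^2/4 + 725*s*t/2 + 1645*t^3/12 + 3625*t^2/4, s^2*t - 59*s^2/12 - 295*s*t/6 - 959*t^3/36 - 1475*t^2/12, s^2/2 + s*t^2 + 5*s*t + 31*t^3/6 + 25*t^2/2}; counting standard monomials gives mu = 7. Corank 2; j^3 = (s + 5*t)^3 is a perfect cube, so E-series; the 4-jet and mu = 7 give E_7.

E7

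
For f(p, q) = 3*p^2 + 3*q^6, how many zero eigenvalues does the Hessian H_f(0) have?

1

The Hessian at 0 is [[6, 0], [0, 0]] of rank 1; hence corank 1.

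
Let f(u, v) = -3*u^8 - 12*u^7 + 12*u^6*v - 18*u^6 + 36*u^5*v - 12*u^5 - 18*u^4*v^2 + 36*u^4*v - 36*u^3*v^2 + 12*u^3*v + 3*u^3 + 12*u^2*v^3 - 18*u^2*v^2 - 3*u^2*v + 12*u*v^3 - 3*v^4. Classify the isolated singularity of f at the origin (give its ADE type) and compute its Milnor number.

Type D_{5}, Milnor number mu = 5.

The Hessian of f at 0 is [[0, 0], [0, 0]] with rank 0, so corank 2. A Groebner basis of the Jacobian ideal J(f) in C{u,v} is {u*v^2, u*v/4 + v^3, u^2 - u*v}; counting standard monomials gives mu = 5. Corank 2; j^3 = 3*u^2*(u - v) has shape L^2 M (L != M), so D-series; mu = 5 gives D_5.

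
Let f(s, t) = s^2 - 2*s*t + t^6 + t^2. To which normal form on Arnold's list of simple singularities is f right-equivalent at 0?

A_{5}

The Hessian of f at 0 has rank 1. Corank 1: A-series; mu = 5 gives A_5.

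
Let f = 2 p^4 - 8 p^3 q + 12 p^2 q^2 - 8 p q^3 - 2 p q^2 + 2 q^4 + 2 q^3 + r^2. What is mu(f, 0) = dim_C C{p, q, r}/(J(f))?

The Hessian of f at 0 has rank 1. Corank 2; j^3 = -2*q^2*(p - q) has shape L^2 M (L != M), so D-series; mu = 5 gives D_5.

5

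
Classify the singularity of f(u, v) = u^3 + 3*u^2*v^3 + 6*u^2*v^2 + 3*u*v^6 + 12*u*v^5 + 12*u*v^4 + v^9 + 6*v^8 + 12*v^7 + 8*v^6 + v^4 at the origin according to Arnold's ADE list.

E6

The Hessian of f at 0 is [[0, 0], [0, 0]] with rank 0, so corank 2. A Groebner basis of the Jacobian ideal J(f) in C{u,v} is {u^3, u^2*v, u^2/4 + u*v^2, v^3}; counting standard monomials gives mu = 6. Corank 2; j^3 = u^3 is a perfect cube, so E-series; the 4-jet and mu = 6 give E_6.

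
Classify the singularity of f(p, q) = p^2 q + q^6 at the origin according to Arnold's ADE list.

D7

The Hessian of f at 0 has rank 0. Corank 2; j^3 = p^2*q has shape L^2 M (L != M), so D-series; mu = 7 gives D_7.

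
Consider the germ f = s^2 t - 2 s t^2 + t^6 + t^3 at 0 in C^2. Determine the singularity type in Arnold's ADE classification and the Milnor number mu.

Type D_{7}, Milnor number mu = 7.

The Hessian of f at 0 has rank 0. Corank 2; j^3 = t*(s - t)^2 has shape L^2 M (L != M), so D-series; mu = 7 gives D_7.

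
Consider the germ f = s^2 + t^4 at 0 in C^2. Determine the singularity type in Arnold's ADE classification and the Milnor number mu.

Type A_3, Milnor number mu = 3.

The Hessian of f at 0 has rank 1. Corank 1: A-series; mu = 3 gives A_3.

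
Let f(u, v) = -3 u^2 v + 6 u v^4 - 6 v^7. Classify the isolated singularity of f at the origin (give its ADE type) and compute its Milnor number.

The Hessian of f at 0 has rank 0. Corank 2; j^3 = -3*u^2*v has shape L^2 M (L != M), so D-series; mu = 8 gives D_8.

Type D_8, Milnor number mu = 8.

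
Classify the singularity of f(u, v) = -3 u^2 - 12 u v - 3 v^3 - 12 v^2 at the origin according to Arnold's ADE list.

The Hessian of f at 0 has rank 1. Corank 1: A-series; mu = 2 gives A_2.

A_2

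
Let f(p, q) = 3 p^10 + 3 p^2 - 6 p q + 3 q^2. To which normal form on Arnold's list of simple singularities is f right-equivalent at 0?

A9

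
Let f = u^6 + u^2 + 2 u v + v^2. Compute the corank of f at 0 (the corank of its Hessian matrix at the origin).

1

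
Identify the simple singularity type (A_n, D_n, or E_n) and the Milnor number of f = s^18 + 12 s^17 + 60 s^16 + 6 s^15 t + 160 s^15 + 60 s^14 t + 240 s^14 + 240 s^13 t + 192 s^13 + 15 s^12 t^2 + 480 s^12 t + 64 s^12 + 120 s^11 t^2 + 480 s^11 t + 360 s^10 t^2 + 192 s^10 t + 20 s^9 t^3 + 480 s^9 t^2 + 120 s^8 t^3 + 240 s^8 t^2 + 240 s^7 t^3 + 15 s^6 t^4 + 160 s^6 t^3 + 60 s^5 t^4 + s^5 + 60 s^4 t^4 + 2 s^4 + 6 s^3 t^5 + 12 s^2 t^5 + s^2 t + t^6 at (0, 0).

The Hessian of f at 0 is [[0, 0], [0, 0]] with rank 0, so corank 2. A Groebner basis of the Jacobian ideal J(f) in C{s,t} is {s^2/6 + t^5, s^3, s*t}; counting standard monomials gives mu = 7. Corank 2; j^3 = s^2*t has shape L^2 M (L != M), so D-series; mu = 7 gives D_7.

Type D_7, Milnor number mu = 7.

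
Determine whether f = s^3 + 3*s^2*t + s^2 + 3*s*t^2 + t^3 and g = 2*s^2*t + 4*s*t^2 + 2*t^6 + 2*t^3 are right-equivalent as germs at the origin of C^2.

The Hessian of f at 0 has rank 1. Corank 1: A-series; mu = 2 gives A_2. The Hessian of g at 0 has rank 0. Corank 2; j^3 = 2*t*(s + t)^2 has shape L^2 M (L != M), so D-series; mu = 7 gives D_7. f is A_2 but g is D_7, hence not right-equivalent.

No.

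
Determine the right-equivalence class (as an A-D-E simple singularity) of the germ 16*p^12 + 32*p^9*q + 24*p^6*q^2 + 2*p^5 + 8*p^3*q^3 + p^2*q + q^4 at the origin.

The Hessian of f at 0 is [[0, 0], [0, 0]] with rank 0, so corank 2. A Groebner basis of the Jacobian ideal J(f) in C{p,q} is {p^3, p^2/4 + q^3, p*q}; counting standard monomials gives mu = 5. Corank 2; j^3 = p^2*q has shape L^2 M (L != M), so D-series; mu = 5 gives D_5.

D_{5}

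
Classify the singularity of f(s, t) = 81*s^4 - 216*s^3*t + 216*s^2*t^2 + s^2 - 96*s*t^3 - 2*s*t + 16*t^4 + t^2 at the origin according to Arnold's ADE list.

A_3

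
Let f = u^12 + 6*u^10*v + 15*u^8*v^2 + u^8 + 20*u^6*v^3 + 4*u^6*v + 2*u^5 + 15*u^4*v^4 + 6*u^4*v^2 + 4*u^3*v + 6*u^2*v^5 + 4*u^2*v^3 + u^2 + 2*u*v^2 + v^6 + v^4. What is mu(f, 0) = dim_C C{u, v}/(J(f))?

5

The Hessian of f at 0 is [[2, 0], [0, 0]] with rank 1, so corank 1. A Groebner basis of the Jacobian ideal J(f) in C{u,v} is {u^3, u^2*v, u + v^2}; counting standard monomials gives mu = 5. Corank 1: A-series; mu = 5 gives A_5.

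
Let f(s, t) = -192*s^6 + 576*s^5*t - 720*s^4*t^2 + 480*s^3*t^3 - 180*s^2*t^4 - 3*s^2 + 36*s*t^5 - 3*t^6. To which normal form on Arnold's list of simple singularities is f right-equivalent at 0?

A_5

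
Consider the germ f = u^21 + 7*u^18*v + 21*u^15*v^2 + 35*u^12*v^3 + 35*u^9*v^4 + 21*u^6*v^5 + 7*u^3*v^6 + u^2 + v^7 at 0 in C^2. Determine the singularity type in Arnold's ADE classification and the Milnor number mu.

The Hessian of f at 0 is [[2, 0], [0, 0]] with rank 1, so corank 1. A Groebner basis of the Jacobian ideal J(f) in C{u,v} is {v^6, u}; counting standard monomials gives mu = 6. Corank 1: A-series; mu = 6 gives A_6.

Type A_{6}, Milnor number mu = 6.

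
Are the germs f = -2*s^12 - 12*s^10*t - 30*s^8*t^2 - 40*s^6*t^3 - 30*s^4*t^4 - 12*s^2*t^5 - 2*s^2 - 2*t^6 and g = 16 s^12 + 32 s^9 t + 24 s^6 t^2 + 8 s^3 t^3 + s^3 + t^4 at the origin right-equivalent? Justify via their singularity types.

The Hessian of f at 0 is [[-4, 0], [0, 0]] with rank 1, so corank 1. A Groebner basis of the Jacobian ideal J(f) in C{s,t} is {t^5, s}; counting standard monomials gives mu = 5. Corank 1: A-series; mu = 5 gives A_5. The Hessian of g at 0 is [[0, 0], [0, 0]] with rank 0, so corank 2. A Groebner basis of the Jacobian ideal J(g) in C{s,t} is {t^3, s^2}; counting standard monomials gives mu = 6. Corank 2; j^3 = s^3 is a perfect cube, so E-series; the 4-jet and mu = 6 give E_6. f is A_5 but g is E_6, hence not right-equivalent.

No.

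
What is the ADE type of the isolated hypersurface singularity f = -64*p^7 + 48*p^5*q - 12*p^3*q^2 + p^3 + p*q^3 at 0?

E_{7}

The Hessian of f at 0 has rank 0. Corank 2; j^3 = p^3 is a perfect cube, so E-series; the 4-jet and mu = 7 give E_7.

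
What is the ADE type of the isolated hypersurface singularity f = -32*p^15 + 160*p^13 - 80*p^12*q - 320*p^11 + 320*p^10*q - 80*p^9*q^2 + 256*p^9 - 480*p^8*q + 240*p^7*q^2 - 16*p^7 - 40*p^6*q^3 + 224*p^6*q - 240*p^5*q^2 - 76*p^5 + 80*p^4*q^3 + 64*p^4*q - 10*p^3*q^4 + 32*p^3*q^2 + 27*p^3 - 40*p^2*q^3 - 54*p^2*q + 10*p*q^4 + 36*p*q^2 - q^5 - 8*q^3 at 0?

E_8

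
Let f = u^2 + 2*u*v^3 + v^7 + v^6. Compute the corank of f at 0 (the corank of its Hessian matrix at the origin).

1

Hessian at 0 has rank 1.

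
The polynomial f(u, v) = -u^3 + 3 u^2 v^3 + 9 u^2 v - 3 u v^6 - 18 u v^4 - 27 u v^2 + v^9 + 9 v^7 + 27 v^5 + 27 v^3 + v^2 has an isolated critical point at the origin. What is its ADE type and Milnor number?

The Hessian of f at 0 is [[0, 0], [0, 2]] with rank 1, so corank 1. A Groebner basis of the Jacobian ideal J(f) in C{u,v} is {u^2, v}; counting standard monomials gives mu = 2. Corank 1: A-series; mu = 2 gives A_2.

Type A2, Milnor number mu = 2.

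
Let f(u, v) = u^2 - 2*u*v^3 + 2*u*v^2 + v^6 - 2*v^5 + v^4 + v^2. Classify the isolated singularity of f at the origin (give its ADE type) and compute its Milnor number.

Type A_{1}, Milnor number mu = 1.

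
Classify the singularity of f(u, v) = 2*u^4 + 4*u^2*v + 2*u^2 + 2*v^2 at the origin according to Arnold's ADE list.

A_{1}

The Hessian of f at 0 has rank 2. Corank 0: nondegenerate Morse point, so A_1.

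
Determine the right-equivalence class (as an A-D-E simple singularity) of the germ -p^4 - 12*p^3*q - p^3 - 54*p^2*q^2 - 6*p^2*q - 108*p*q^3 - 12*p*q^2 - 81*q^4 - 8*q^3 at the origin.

E_6

The Hessian of f at 0 has rank 0. Corank 2; j^3 = -(p + 2*q)^3 is a perfect cube, so E-series; the 4-jet and mu = 6 give E_6.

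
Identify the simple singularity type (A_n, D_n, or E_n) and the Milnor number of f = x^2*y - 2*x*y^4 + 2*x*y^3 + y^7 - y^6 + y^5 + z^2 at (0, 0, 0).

The Hessian of f at 0 has rank 1. Corank 2; j^3 = x^2*y has shape L^2 M (L != M), so D-series; mu = 7 gives D_7.

Type D_{7}, Milnor number mu = 7.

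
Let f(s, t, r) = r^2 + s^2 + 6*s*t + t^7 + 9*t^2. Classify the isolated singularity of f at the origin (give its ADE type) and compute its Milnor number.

The Hessian of f at 0 is [[2, 6, 0], [6, 18, 0], [0, 0, 2]] with rank 2, so corank 1. A Groebner basis of the Jacobian ideal J(f) in C{s,t,r} is {t^6, s + 3*t, r}; counting standard monomials gives mu = 6. Corank 1: A-series; mu = 6 gives A_6.

Type A6, Milnor number mu = 6.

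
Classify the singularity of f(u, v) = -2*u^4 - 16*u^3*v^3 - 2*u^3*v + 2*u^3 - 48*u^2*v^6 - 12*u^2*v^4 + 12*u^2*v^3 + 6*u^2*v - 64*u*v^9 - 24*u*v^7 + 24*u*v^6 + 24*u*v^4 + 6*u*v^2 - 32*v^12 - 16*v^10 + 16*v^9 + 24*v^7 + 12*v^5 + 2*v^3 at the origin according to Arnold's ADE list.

E_7

The Hessian of f at 0 has rank 0. Corank 2; j^3 = 2*(u + v)^3 is a perfect cube, so E-series; the 4-jet and mu = 7 give E_7.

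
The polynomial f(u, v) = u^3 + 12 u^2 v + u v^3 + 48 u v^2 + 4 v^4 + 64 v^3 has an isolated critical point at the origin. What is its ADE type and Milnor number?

The Hessian of f at 0 is [[0, 0], [0, 0]] with rank 0, so corank 2. A Groebner basis of the Jacobian ideal J(f) in C{u,v} is {u^3 + 12*u^2*v + 384*u^2 + 3072*u*v + 6144*v^2, -12*u^2 + u*v^2 - 96*u*v - 192*v^2, 3*u^2 + 24*u*v + v^3 + 48*v^2}; counting standard monomials gives mu = 7. Corank 2; j^3 = (u + 4*v)^3 is a perfect cube, so E-series; the 4-jet and mu = 7 give E_7.

Type E_{7}, Milnor number mu = 7.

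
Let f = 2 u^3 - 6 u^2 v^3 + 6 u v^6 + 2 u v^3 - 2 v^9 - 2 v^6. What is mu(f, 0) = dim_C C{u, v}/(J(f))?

7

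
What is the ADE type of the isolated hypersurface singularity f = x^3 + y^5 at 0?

E8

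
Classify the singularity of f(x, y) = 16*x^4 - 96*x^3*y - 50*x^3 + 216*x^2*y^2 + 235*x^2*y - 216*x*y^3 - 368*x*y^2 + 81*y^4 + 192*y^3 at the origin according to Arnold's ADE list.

D5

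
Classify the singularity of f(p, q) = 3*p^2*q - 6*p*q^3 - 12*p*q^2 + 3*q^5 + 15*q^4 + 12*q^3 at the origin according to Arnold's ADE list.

D_5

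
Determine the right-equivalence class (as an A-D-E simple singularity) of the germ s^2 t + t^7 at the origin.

The Hessian of f at 0 is [[0, 0], [0, 0]] with rank 0, so corank 2. A Groebner basis of the Jacobian ideal J(f) in C{s,t} is {s^2/7 + t^6, s^3, s*t}; counting standard monomials gives mu = 8. Corank 2; j^3 = s^2*t has shape L^2 M (L != M), so D-series; mu = 8 gives D_8.

D8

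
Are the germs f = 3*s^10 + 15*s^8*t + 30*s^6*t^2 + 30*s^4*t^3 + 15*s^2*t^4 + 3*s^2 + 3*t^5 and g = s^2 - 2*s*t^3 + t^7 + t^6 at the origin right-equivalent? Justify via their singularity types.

The Hessian of f at 0 has rank 1. Corank 1: A-series; mu = 4 gives A_4. The Hessian of g at 0 has rank 1. Corank 1: A-series; mu = 6 gives A_6. f is A_4 but g is A_6, hence not right-equivalent.

No.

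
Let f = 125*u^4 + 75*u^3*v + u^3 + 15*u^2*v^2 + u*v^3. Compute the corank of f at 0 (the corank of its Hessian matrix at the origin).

Hessian at 0 has rank 0.

2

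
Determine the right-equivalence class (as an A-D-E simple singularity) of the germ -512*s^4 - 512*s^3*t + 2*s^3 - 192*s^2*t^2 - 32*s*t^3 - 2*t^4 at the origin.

The Hessian of f at 0 is [[0, 0], [0, 0]] with rank 0, so corank 2. A Groebner basis of the Jacobian ideal J(f) in C{s,t} is {t^4, s*t^2 + t^3/12, s^2}; counting standard monomials gives mu = 6. Corank 2; j^3 = 2*s^3 is a perfect cube, so E-series; the 4-jet and mu = 6 give E_6.

E_6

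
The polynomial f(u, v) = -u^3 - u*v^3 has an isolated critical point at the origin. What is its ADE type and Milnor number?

Type E_7, Milnor number mu = 7.

The Hessian of f at 0 has rank 0. Corank 2; j^3 = -u^3 is a perfect cube, so E-series; the 4-jet and mu = 7 give E_7.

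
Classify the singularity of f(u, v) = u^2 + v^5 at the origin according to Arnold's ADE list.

A_4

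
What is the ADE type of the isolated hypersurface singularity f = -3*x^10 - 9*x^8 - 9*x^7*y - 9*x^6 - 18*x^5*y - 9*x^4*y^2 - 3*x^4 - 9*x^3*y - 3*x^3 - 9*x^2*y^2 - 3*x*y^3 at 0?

E7

The Hessian of f at 0 has rank 0. Corank 2; j^3 = -3*x^3 is a perfect cube, so E-series; the 4-jet and mu = 7 give E_7.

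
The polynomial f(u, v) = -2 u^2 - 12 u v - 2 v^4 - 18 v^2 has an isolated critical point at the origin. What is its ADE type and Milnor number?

Type A_{3}, Milnor number mu = 3.

The Hessian of f at 0 has rank 1. Corank 1: A-series; mu = 3 gives A_3.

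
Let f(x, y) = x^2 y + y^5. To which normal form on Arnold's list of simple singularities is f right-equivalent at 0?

The Hessian of f at 0 has rank 0. Corank 2; j^3 = x^2*y has shape L^2 M (L != M), so D-series; mu = 6 gives D_6.

D6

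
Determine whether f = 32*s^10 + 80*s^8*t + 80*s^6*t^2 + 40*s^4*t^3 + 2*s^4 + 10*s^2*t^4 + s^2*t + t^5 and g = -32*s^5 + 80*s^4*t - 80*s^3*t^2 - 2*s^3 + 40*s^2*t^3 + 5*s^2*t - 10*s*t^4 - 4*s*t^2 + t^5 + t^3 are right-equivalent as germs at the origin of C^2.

Yes.

The Hessian of f at 0 has rank 0. Corank 2; j^3 = s^2*t has shape L^2 M (L != M), so D-series; mu = 6 gives D_6. The Hessian of g at 0 has rank 0. Corank 2; j^3 = -(s - t)^2*(2*s - t) has shape L^2 M (L != M), so D-series; mu = 6 gives D_6. Both have type D_6, hence right-equivalent.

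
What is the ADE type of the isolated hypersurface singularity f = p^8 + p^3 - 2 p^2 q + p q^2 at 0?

D9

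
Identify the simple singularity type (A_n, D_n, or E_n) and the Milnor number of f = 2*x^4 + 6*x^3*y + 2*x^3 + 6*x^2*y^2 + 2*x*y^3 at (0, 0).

Type E_{7}, Milnor number mu = 7.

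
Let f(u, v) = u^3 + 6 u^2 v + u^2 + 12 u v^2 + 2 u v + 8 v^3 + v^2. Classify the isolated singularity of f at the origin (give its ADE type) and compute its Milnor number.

The Hessian of f at 0 has rank 1. Corank 1: A-series; mu = 2 gives A_2.

Type A2, Milnor number mu = 2.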